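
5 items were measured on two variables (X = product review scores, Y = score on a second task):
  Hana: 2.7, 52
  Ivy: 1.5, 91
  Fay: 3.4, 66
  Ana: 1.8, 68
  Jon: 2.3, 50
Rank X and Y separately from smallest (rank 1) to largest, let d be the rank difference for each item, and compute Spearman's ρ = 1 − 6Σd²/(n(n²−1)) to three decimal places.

-0.600

Ranks of variable 1: 4, 1, 5, 2, 3
Ranks of variable 2: 2, 5, 3, 4, 1
d = r₁ − r₂: 2, -4, 2, -2, 2
d²: 4, 16, 4, 4, 4; Σd² = 32
ρ = 1 − 6·32/(5·24) = 1 − 192/120 = -0.600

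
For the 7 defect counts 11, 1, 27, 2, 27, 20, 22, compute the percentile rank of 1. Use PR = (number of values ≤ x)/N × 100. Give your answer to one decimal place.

N = 7.
Strictly below 1: 0. Equal to 1: 1.
PR = 1/7 × 100 = 14.3

14.3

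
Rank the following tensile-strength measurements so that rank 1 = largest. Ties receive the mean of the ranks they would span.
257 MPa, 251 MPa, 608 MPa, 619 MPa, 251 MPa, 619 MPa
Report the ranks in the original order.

4, 5.5, 3, 1.5, 5.5, 1.5

Sorted (descending): 619, 619, 608, 257, 251, 251
The 2 values of 619 occupy positions 1–2 → average rank (1+2)/2 = 1.5.
The 2 values of 251 occupy positions 5–6 → average rank (5+6)/2 = 5.5.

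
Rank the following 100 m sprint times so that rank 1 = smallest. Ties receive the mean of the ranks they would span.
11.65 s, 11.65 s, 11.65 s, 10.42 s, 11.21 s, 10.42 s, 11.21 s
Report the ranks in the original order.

Sorted (ascending): 10.42, 10.42, 11.21, 11.21, 11.65, 11.65, 11.65
The 2 values of 10.42 occupy positions 1–2 → average rank (1+2)/2 = 1.5.
The 2 values of 11.21 occupy positions 3–4 → average rank (3+4)/2 = 3.5.
The 3 values of 11.65 occupy positions 5–7 → average rank 6.

6, 6, 6, 1.5, 3.5, 1.5, 3.5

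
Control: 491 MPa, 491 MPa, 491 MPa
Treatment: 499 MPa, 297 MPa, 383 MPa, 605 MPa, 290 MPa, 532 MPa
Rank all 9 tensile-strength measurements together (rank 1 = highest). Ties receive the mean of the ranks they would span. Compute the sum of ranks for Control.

Sorted (descending): 605, 532, 499, 491, 491, 491, 383, 297, 290
The 3 values of 491 occupy positions 4–6 → average rank 5.
Control values → pooled ranks: 491→5, 491→5, 491→5
Rank sum = 5 + 5 + 5 = 15

15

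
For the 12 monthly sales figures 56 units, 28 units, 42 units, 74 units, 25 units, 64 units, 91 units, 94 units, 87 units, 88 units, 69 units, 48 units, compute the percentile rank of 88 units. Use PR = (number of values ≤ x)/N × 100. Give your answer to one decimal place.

83.3

N = 12.
Strictly below 88: 9. Equal to 88: 1.
PR = 10/12 × 100 = 83.3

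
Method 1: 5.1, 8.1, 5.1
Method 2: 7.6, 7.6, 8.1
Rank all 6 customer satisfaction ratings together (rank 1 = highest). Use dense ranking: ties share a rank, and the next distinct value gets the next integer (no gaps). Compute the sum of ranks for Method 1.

Sorted (descending): 8.1, 8.1, 7.6, 7.6, 5.1, 5.1
The 2 values of 8.1 share dense rank 1.
The 2 values of 7.6 share dense rank 2.
The 2 values of 5.1 share dense rank 3.
Method 1 values → pooled ranks: 5.1→3, 8.1→1, 5.1→3
Rank sum = 3 + 1 + 3 = 7

7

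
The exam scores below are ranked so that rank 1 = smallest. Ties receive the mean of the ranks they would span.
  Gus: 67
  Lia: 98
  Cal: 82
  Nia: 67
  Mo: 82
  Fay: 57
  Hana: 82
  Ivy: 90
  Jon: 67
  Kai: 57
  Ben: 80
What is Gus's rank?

Sorted (ascending): 57, 57, 67, 67, 67, 80, 82, 82, 82, 90, 98
The 2 values of 57 occupy positions 1–2 → average rank (1+2)/2 = 1.5.
The 3 values of 67 occupy positions 3–5 → average rank 4.
The 3 values of 82 occupy positions 7–9 → average rank 8.
Gus has value 67 → rank 4.

4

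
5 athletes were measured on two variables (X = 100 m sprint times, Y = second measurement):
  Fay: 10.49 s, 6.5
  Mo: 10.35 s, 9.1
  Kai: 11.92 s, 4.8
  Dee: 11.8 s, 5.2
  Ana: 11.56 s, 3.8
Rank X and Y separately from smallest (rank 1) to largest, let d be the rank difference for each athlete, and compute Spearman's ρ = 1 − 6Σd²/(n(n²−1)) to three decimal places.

-0.700

Ranks of variable 1: 2, 1, 5, 4, 3
Ranks of variable 2: 4, 5, 2, 3, 1
d = r₁ − r₂: -2, -4, 3, 1, 2
d²: 4, 16, 9, 1, 4; Σd² = 34
ρ = 1 − 6·34/(5·24) = 1 − 204/120 = -0.700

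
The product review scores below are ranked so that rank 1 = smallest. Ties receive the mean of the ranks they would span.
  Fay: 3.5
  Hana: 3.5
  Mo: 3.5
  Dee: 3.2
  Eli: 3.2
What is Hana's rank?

Sorted (ascending): 3.2, 3.2, 3.5, 3.5, 3.5
The 2 values of 3.2 occupy positions 1–2 → average rank (1+2)/2 = 1.5.
The 3 values of 3.5 occupy positions 3–5 → average rank 4.
Hana has value 3.5 → rank 4.

4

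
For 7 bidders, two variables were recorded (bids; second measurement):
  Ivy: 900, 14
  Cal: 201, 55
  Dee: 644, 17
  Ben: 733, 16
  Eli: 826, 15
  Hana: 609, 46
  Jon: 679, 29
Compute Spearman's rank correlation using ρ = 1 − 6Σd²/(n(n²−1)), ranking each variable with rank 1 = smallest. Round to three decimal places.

-0.964

Ranks of variable 1: 7, 1, 3, 5, 6, 2, 4
Ranks of variable 2: 1, 7, 4, 3, 2, 6, 5
d = r₁ − r₂: 6, -6, -1, 2, 4, -4, -1
d²: 36, 36, 1, 4, 16, 16, 1; Σd² = 110
ρ = 1 − 6·110/(7·48) = 1 − 660/336 = -0.964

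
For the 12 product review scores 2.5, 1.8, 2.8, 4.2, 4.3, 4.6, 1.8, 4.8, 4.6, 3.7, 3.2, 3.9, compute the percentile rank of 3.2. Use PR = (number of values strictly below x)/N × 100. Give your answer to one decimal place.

N = 12.
Strictly below 3.2: 4. Equal to 3.2: 1.
PR = 4/12 × 100 = 33.3

33.3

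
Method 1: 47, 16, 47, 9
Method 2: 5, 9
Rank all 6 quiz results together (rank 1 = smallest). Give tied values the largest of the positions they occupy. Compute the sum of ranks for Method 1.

19

Sorted (ascending): 5, 9, 9, 16, 47, 47
The 2 values of 9 occupy positions 2–3 → each gets rank 3.
The 2 values of 47 occupy positions 5–6 → each gets rank 6.
Method 1 values → pooled ranks: 47→6, 16→4, 47→6, 9→3
Rank sum = 6 + 4 + 6 + 3 = 19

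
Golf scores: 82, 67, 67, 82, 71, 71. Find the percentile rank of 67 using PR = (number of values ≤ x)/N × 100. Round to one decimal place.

N = 6.
Strictly below 67: 0. Equal to 67: 2.
PR = 2/6 × 100 = 33.3

33.3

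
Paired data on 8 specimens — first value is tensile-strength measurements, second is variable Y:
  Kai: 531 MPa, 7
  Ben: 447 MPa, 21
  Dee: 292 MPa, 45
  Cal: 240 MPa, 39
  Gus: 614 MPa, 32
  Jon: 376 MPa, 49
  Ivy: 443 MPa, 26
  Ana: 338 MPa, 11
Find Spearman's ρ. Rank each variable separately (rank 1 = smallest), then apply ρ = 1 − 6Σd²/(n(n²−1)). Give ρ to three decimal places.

Ranks of variable 1: 7, 6, 2, 1, 8, 4, 5, 3
Ranks of variable 2: 1, 3, 7, 6, 5, 8, 4, 2
d = r₁ − r₂: 6, 3, -5, -5, 3, -4, 1, 1
d²: 36, 9, 25, 25, 9, 16, 1, 1; Σd² = 122
ρ = 1 − 6·122/(8·63) = 1 − 732/504 = -0.452

-0.452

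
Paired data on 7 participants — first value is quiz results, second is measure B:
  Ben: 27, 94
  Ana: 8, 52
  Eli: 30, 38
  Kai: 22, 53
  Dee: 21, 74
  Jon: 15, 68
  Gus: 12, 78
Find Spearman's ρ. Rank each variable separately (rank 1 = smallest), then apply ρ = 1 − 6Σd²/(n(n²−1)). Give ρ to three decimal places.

Ranks of variable 1: 6, 1, 7, 5, 4, 3, 2
Ranks of variable 2: 7, 2, 1, 3, 5, 4, 6
d = r₁ − r₂: -1, -1, 6, 2, -1, -1, -4
d²: 1, 1, 36, 4, 1, 1, 16; Σd² = 60
ρ = 1 − 6·60/(7·48) = 1 − 360/336 = -0.071

-0.071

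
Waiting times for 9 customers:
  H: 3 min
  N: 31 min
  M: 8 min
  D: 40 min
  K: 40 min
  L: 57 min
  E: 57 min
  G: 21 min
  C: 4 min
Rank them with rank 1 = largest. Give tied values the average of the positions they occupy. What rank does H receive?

Sorted (descending): 57, 57, 40, 40, 31, 21, 8, 4, 3
The 2 values of 57 occupy positions 1–2 → average rank (1+2)/2 = 1.5.
The 2 values of 40 occupy positions 3–4 → average rank (3+4)/2 = 3.5.
H has value 3 min → rank 9.

9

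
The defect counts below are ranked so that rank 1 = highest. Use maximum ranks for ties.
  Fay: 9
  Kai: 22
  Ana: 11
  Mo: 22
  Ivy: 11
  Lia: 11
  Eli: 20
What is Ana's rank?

6

Sorted (descending): 22, 22, 20, 11, 11, 11, 9
The 2 values of 22 occupy positions 1–2 → each gets rank 2.
The 3 values of 11 occupy positions 4–6 → each gets rank 6.
Ana has value 11 → rank 6.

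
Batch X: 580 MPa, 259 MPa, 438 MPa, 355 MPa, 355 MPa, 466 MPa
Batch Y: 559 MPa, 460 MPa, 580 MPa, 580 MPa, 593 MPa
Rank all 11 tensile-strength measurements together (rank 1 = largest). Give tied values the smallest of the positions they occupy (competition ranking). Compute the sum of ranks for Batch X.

Sorted (descending): 593, 580, 580, 580, 559, 466, 460, 438, 355, 355, 259
The 3 values of 580 occupy positions 2–4 → each gets rank 2.
The 2 values of 355 occupy positions 9–10 → each gets rank 9.
Batch X values → pooled ranks: 580→2, 259→11, 438→8, 355→9, 355→9, 466→6
Rank sum = 2 + 11 + 8 + 9 + 9 + 6 = 45

45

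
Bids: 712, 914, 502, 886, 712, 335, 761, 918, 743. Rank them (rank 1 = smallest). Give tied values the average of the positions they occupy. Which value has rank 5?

743

Sorted (ascending): 335, 502, 712, 712, 743, 761, 886, 914, 918
The 2 values of 712 occupy positions 3–4 → average rank (3+4)/2 = 3.5.
Rank 5 → value 743.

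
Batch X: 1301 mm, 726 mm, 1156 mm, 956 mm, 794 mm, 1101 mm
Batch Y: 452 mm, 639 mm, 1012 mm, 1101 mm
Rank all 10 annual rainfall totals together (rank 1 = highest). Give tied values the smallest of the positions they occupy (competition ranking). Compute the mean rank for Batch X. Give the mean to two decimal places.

Sorted (descending): 1301, 1156, 1101, 1101, 1012, 956, 794, 726, 639, 452
The 2 values of 1101 occupy positions 3–4 → each gets rank 3.
Batch X values → pooled ranks: 1301→1, 726→8, 1156→2, 956→6, 794→7, 1101→3
Mean rank = (1 + 8 + 2 + 6 + 7 + 3) / 6 = 4.50

4.50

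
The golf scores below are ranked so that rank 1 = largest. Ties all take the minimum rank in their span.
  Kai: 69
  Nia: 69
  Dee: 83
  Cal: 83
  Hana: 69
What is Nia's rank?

Sorted (descending): 83, 83, 69, 69, 69
The 2 values of 83 occupy positions 1–2 → each gets rank 1.
The 3 values of 69 occupy positions 3–5 → each gets rank 3.
Nia has value 69 → rank 3.

3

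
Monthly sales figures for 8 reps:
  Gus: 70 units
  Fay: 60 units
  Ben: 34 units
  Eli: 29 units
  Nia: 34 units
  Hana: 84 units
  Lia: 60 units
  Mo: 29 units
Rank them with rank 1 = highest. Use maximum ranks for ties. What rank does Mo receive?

Sorted (descending): 84, 70, 60, 60, 34, 34, 29, 29
The 2 values of 60 occupy positions 3–4 → each gets rank 4.
The 2 values of 34 occupy positions 5–6 → each gets rank 6.
The 2 values of 29 occupy positions 7–8 → each gets rank 8.
Mo has value 29 units → rank 8.

8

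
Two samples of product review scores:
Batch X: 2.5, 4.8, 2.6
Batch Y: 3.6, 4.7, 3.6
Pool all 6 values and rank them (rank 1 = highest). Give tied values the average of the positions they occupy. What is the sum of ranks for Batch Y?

9

Sorted (descending): 4.8, 4.7, 3.6, 3.6, 2.6, 2.5
The 2 values of 3.6 occupy positions 3–4 → average rank (3+4)/2 = 3.5.
Batch Y values → pooled ranks: 3.6→3.5, 4.7→2, 3.6→3.5
Rank sum = 3.5 + 2 + 3.5 = 9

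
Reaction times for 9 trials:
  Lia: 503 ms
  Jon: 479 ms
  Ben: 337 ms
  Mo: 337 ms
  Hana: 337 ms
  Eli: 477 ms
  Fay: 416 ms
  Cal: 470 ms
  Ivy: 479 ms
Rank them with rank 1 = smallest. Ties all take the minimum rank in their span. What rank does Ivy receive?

Sorted (ascending): 337, 337, 337, 416, 470, 477, 479, 479, 503
The 3 values of 337 occupy positions 1–3 → each gets rank 1.
The 2 values of 479 occupy positions 7–8 → each gets rank 7.
Ivy has value 479 ms → rank 7.

7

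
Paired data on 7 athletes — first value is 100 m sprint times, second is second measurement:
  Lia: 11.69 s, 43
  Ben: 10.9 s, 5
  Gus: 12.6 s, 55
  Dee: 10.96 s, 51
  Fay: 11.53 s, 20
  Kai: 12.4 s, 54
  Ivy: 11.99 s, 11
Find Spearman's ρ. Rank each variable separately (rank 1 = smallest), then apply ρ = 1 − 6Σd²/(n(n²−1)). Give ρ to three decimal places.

Ranks of variable 1: 4, 1, 7, 2, 3, 6, 5
Ranks of variable 2: 4, 1, 7, 5, 3, 6, 2
d = r₁ − r₂: 0, 0, 0, -3, 0, 0, 3
d²: 0, 0, 0, 9, 0, 0, 9; Σd² = 18
ρ = 1 − 6·18/(7·48) = 1 − 108/336 = 0.679

0.679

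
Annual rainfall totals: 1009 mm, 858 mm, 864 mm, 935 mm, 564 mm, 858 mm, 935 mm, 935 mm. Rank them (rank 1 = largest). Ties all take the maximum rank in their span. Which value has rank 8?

Sorted (descending): 1009, 935, 935, 935, 864, 858, 858, 564
The 3 values of 935 occupy positions 2–4 → each gets rank 4.
The 2 values of 858 occupy positions 6–7 → each gets rank 7.
Rank 8 → value 564.

564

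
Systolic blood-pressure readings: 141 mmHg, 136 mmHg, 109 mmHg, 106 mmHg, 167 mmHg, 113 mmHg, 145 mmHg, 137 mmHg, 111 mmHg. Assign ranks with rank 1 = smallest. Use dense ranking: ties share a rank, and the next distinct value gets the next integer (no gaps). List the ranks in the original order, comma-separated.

Sorted (ascending): 106, 109, 111, 113, 136, 137, 141, 145, 167
No ties — each value takes its position as its rank.

7, 5, 2, 1, 9, 4, 8, 6, 3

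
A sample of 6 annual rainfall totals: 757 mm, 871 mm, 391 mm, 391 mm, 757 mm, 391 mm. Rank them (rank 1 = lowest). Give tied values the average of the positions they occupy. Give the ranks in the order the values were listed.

Sorted (ascending): 391, 391, 391, 757, 757, 871
The 3 values of 391 occupy positions 1–3 → average rank 2.
The 2 values of 757 occupy positions 4–5 → average rank (4+5)/2 = 4.5.

4.5, 6, 2, 2, 4.5, 2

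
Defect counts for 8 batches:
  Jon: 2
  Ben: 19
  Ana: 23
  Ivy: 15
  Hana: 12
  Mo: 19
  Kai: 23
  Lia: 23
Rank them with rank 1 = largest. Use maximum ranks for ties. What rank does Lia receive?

Sorted (descending): 23, 23, 23, 19, 19, 15, 12, 2
The 3 values of 23 occupy positions 1–3 → each gets rank 3.
The 2 values of 19 occupy positions 4–5 → each gets rank 5.
Lia has value 23 → rank 3.

3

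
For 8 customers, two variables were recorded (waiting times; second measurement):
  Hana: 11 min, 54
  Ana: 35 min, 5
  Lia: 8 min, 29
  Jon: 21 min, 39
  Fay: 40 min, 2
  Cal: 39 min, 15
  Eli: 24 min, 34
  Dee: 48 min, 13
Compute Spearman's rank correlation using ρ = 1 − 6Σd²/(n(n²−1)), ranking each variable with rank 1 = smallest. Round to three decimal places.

Ranks of variable 1: 2, 5, 1, 3, 7, 6, 4, 8
Ranks of variable 2: 8, 2, 5, 7, 1, 4, 6, 3
d = r₁ − r₂: -6, 3, -4, -4, 6, 2, -2, 5
d²: 36, 9, 16, 16, 36, 4, 4, 25; Σd² = 146
ρ = 1 − 6·146/(8·63) = 1 − 876/504 = -0.738

-0.738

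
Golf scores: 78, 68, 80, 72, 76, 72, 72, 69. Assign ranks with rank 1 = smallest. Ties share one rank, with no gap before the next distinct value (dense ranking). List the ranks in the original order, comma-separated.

Sorted (ascending): 68, 69, 72, 72, 72, 76, 78, 80
The 3 values of 72 share dense rank 3.
Remaining distinct values take the next consecutive integers.

5, 1, 6, 3, 4, 3, 3, 2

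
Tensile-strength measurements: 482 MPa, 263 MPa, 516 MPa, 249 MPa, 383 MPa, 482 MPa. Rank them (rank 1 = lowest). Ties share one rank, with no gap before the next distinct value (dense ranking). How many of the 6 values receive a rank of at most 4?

Sorted (ascending): 249, 263, 383, 482, 482, 516
The 2 values of 482 share dense rank 4.
Remaining distinct values take the next consecutive integers.
Ranks ≤ 4: {1, 2, 3, 4, 4} → 5 values.

5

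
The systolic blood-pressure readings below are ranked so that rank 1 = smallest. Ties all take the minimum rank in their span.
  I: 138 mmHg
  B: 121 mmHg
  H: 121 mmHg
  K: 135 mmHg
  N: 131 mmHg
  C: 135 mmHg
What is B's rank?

Sorted (ascending): 121, 121, 131, 135, 135, 138
The 2 values of 121 occupy positions 1–2 → each gets rank 1.
The 2 values of 135 occupy positions 4–5 → each gets rank 4.
B has value 121 mmHg → rank 1.

1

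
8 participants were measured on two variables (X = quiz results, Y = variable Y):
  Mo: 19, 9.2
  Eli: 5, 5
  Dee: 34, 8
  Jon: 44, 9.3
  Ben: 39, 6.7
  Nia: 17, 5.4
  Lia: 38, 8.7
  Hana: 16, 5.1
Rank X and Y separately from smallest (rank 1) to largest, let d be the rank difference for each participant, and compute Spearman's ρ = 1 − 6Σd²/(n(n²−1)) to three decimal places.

Ranks of variable 1: 4, 1, 5, 8, 7, 3, 6, 2
Ranks of variable 2: 7, 1, 5, 8, 4, 3, 6, 2
d = r₁ − r₂: -3, 0, 0, 0, 3, 0, 0, 0
d²: 9, 0, 0, 0, 9, 0, 0, 0; Σd² = 18
ρ = 1 − 6·18/(8·63) = 1 − 108/504 = 0.786

0.786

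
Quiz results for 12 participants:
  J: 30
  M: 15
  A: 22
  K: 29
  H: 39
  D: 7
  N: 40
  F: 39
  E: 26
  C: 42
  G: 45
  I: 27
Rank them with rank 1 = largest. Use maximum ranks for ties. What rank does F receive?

Sorted (descending): 45, 42, 40, 39, 39, 30, 29, 27, 26, 22, 15, 7
The 2 values of 39 occupy positions 4–5 → each gets rank 5.
F has value 39 → rank 5.

5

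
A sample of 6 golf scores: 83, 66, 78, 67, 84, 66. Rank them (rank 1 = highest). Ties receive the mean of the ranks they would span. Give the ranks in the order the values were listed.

2, 5.5, 3, 4, 1, 5.5

Sorted (descending): 84, 83, 78, 67, 66, 66
The 2 values of 66 occupy positions 5–6 → average rank (5+6)/2 = 5.5.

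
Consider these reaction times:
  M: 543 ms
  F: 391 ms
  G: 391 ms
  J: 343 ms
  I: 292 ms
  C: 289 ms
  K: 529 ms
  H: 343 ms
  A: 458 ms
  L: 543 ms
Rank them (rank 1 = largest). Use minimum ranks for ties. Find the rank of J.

7

Sorted (descending): 543, 543, 529, 458, 391, 391, 343, 343, 292, 289
The 2 values of 543 occupy positions 1–2 → each gets rank 1.
The 2 values of 391 occupy positions 5–6 → each gets rank 5.
The 2 values of 343 occupy positions 7–8 → each gets rank 7.
J has value 343 ms → rank 7.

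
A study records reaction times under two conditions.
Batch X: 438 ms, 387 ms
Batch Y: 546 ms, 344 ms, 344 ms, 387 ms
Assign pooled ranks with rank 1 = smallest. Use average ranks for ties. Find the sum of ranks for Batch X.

Sorted (ascending): 344, 344, 387, 387, 438, 546
The 2 values of 344 occupy positions 1–2 → average rank (1+2)/2 = 1.5.
The 2 values of 387 occupy positions 3–4 → average rank (3+4)/2 = 3.5.
Batch X values → pooled ranks: 438→5, 387→3.5
Rank sum = 5 + 3.5 = 8.5

8.5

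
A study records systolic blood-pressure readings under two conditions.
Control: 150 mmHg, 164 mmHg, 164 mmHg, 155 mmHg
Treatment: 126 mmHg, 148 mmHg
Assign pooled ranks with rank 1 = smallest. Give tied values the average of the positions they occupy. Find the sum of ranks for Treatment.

Sorted (ascending): 126, 148, 150, 155, 164, 164
The 2 values of 164 occupy positions 5–6 → average rank (5+6)/2 = 5.5.
Treatment values → pooled ranks: 126→1, 148→2
Rank sum = 1 + 2 = 3

3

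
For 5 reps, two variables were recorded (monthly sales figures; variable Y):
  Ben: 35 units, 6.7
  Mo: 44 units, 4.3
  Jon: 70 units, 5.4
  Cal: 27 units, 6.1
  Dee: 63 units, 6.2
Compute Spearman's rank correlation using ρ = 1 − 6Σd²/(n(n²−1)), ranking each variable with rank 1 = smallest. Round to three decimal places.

Ranks of variable 1: 2, 3, 5, 1, 4
Ranks of variable 2: 5, 1, 2, 3, 4
d = r₁ − r₂: -3, 2, 3, -2, 0
d²: 9, 4, 9, 4, 0; Σd² = 26
ρ = 1 − 6·26/(5·24) = 1 − 156/120 = -0.300

-0.300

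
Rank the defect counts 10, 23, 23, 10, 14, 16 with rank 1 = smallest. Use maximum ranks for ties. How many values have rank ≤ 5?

Sorted (ascending): 10, 10, 14, 16, 23, 23
The 2 values of 10 occupy positions 1–2 → each gets rank 2.
The 2 values of 23 occupy positions 5–6 → each gets rank 6.
Ranks ≤ 5: {2, 2, 3, 4} → 4 values.

4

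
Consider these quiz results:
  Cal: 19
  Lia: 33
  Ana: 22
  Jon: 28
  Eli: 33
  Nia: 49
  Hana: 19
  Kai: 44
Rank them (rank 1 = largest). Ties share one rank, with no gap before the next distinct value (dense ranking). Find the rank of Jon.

Sorted (descending): 49, 44, 33, 33, 28, 22, 19, 19
The 2 values of 33 share dense rank 3.
The 2 values of 19 share dense rank 6.
Remaining distinct values take the next consecutive integers.
Jon has value 28 → rank 4.

4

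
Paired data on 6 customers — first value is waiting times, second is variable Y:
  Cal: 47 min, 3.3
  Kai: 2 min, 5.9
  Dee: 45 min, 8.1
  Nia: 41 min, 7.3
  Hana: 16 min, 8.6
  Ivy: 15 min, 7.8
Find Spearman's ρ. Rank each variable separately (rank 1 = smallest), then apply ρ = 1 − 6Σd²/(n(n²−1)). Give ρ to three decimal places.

-0.143

Ranks of variable 1: 6, 1, 5, 4, 3, 2
Ranks of variable 2: 1, 2, 5, 3, 6, 4
d = r₁ − r₂: 5, -1, 0, 1, -3, -2
d²: 25, 1, 0, 1, 9, 4; Σd² = 40
ρ = 1 − 6·40/(6·35) = 1 − 240/210 = -0.143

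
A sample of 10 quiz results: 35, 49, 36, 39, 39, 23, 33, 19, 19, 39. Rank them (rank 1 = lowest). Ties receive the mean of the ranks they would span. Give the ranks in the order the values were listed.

5, 10, 6, 8, 8, 3, 4, 1.5, 1.5, 8

Sorted (ascending): 19, 19, 23, 33, 35, 36, 39, 39, 39, 49
The 2 values of 19 occupy positions 1–2 → average rank (1+2)/2 = 1.5.
The 3 values of 39 occupy positions 7–9 → average rank 8.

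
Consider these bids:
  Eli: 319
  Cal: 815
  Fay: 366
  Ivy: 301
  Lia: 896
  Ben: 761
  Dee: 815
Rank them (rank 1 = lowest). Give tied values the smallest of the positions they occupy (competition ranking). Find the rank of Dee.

Sorted (ascending): 301, 319, 366, 761, 815, 815, 896
The 2 values of 815 occupy positions 5–6 → each gets rank 5.
Dee has value 815 → rank 5.

5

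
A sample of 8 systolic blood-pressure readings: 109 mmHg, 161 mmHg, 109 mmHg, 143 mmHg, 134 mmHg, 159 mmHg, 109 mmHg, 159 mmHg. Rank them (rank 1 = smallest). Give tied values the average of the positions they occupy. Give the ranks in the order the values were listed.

Sorted (ascending): 109, 109, 109, 134, 143, 159, 159, 161
The 3 values of 109 occupy positions 1–3 → average rank 2.
The 2 values of 159 occupy positions 6–7 → average rank (6+7)/2 = 6.5.

2, 8, 2, 5, 4, 6.5, 2, 6.5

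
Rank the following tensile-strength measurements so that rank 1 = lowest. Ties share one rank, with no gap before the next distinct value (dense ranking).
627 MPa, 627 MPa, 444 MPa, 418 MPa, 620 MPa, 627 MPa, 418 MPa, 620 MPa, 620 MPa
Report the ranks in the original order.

4, 4, 2, 1, 3, 4, 1, 3, 3

Sorted (ascending): 418, 418, 444, 620, 620, 620, 627, 627, 627
The 2 values of 418 share dense rank 1.
The 3 values of 620 share dense rank 3.
The 3 values of 627 share dense rank 4.
Remaining distinct values take the next consecutive integers.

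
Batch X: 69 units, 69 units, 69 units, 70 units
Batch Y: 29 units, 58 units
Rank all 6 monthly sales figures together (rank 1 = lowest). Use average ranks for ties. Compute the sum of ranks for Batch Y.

3

Sorted (ascending): 29, 58, 69, 69, 69, 70
The 3 values of 69 occupy positions 3–5 → average rank 4.
Batch Y values → pooled ranks: 29→1, 58→2
Rank sum = 1 + 2 = 3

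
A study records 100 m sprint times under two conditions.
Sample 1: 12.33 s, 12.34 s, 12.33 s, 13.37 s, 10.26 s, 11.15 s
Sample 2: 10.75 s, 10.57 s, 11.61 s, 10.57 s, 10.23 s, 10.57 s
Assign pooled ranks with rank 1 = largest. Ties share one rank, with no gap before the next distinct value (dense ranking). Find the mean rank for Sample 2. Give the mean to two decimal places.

Sorted (descending): 13.37, 12.34, 12.33, 12.33, 11.61, 11.15, 10.75, 10.57, 10.57, 10.57, 10.26, 10.23
The 2 values of 12.33 share dense rank 3.
The 3 values of 10.57 share dense rank 7.
Remaining distinct values take the next consecutive integers.
Sample 2 values → pooled ranks: 10.75→6, 10.57→7, 11.61→4, 10.57→7, 10.23→9, 10.57→7
Mean rank = (6 + 7 + 4 + 7 + 9 + 7) / 6 = 6.67

6.67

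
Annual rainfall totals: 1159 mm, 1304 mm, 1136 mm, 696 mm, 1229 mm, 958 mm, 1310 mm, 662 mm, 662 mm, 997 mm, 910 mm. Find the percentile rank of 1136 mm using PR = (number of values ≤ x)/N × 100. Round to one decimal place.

N = 11.
Strictly below 1136: 6. Equal to 1136: 1.
PR = 7/11 × 100 = 63.6

63.6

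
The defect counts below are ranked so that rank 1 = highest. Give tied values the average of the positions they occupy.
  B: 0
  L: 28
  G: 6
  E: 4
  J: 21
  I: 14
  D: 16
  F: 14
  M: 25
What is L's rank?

Sorted (descending): 28, 25, 21, 16, 14, 14, 6, 4, 0
The 2 values of 14 occupy positions 5–6 → average rank (5+6)/2 = 5.5.
L has value 28 → rank 1.

1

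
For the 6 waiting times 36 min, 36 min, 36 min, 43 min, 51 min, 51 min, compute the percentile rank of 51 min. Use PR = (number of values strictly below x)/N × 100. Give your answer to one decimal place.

N = 6.
Strictly below 51: 4. Equal to 51: 2.
PR = 4/6 × 100 = 66.7

66.7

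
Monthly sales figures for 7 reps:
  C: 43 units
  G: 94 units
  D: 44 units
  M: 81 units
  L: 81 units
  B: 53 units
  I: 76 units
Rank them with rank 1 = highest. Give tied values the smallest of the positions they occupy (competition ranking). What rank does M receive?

2

Sorted (descending): 94, 81, 81, 76, 53, 44, 43
The 2 values of 81 occupy positions 2–3 → each gets rank 2.
M has value 81 units → rank 2.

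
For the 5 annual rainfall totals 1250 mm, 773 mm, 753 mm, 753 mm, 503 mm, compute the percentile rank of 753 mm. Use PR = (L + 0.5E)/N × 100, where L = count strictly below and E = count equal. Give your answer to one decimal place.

40.0

N = 5.
Strictly below 753: 1. Equal to 753: 2.
PR = (1 + 0.5·2)/5 × 100 = 40.0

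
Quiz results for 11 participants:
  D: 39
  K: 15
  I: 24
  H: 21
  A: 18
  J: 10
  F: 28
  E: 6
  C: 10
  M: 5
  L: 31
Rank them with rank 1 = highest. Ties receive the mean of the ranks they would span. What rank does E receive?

10

Sorted (descending): 39, 31, 28, 24, 21, 18, 15, 10, 10, 6, 5
The 2 values of 10 occupy positions 8–9 → average rank (8+9)/2 = 8.5.
E has value 6 → rank 10.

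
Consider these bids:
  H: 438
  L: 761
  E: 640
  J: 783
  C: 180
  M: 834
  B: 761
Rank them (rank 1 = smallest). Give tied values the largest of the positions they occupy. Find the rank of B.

5

Sorted (ascending): 180, 438, 640, 761, 761, 783, 834
The 2 values of 761 occupy positions 4–5 → each gets rank 5.
B has value 761 → rank 5.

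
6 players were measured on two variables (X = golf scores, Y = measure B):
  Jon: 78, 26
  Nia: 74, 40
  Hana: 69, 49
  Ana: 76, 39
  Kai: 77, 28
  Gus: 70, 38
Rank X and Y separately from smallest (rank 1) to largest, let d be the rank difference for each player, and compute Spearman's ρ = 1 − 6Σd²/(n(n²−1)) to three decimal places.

Ranks of variable 1: 6, 3, 1, 4, 5, 2
Ranks of variable 2: 1, 5, 6, 4, 2, 3
d = r₁ − r₂: 5, -2, -5, 0, 3, -1
d²: 25, 4, 25, 0, 9, 1; Σd² = 64
ρ = 1 − 6·64/(6·35) = 1 − 384/210 = -0.829

-0.829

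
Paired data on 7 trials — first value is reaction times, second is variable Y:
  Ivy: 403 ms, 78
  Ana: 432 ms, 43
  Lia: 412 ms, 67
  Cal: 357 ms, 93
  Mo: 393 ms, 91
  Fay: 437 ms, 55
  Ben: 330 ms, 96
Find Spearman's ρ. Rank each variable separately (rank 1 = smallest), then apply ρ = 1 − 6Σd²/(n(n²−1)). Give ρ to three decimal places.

Ranks of variable 1: 4, 6, 5, 2, 3, 7, 1
Ranks of variable 2: 4, 1, 3, 6, 5, 2, 7
d = r₁ − r₂: 0, 5, 2, -4, -2, 5, -6
d²: 0, 25, 4, 16, 4, 25, 36; Σd² = 110
ρ = 1 − 6·110/(7·48) = 1 − 660/336 = -0.964

-0.964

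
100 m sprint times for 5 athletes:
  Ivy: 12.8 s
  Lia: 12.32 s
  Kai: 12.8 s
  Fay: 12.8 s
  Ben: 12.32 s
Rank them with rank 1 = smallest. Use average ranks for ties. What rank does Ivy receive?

Sorted (ascending): 12.32, 12.32, 12.8, 12.8, 12.8
The 2 values of 12.32 occupy positions 1–2 → average rank (1+2)/2 = 1.5.
The 3 values of 12.8 occupy positions 3–5 → average rank 4.
Ivy has value 12.8 s → rank 4.

4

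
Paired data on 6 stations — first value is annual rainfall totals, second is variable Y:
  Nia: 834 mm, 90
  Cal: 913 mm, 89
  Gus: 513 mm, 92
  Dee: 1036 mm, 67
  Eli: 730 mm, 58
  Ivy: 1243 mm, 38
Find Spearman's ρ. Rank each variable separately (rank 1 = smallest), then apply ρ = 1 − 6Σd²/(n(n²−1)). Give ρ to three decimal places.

-0.657

Ranks of variable 1: 3, 4, 1, 5, 2, 6
Ranks of variable 2: 5, 4, 6, 3, 2, 1
d = r₁ − r₂: -2, 0, -5, 2, 0, 5
d²: 4, 0, 25, 4, 0, 25; Σd² = 58
ρ = 1 − 6·58/(6·35) = 1 − 348/210 = -0.657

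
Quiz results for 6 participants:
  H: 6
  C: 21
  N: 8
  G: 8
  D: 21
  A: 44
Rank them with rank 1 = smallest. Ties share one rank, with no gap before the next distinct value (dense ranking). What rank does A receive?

Sorted (ascending): 6, 8, 8, 21, 21, 44
The 2 values of 8 share dense rank 2.
The 2 values of 21 share dense rank 3.
Remaining distinct values take the next consecutive integers.
A has value 44 → rank 4.

4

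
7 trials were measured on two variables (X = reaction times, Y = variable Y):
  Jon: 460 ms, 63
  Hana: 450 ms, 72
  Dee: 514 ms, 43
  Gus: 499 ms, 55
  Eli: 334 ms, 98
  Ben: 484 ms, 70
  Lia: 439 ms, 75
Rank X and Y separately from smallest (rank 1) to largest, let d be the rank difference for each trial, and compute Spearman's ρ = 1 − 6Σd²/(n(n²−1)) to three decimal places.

Ranks of variable 1: 4, 3, 7, 6, 1, 5, 2
Ranks of variable 2: 3, 5, 1, 2, 7, 4, 6
d = r₁ − r₂: 1, -2, 6, 4, -6, 1, -4
d²: 1, 4, 36, 16, 36, 1, 16; Σd² = 110
ρ = 1 − 6·110/(7·48) = 1 − 660/336 = -0.964

-0.964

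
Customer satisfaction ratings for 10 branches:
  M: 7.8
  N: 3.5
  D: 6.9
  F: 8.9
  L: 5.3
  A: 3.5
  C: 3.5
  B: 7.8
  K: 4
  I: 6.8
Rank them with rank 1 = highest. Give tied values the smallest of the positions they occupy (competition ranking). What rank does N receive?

Sorted (descending): 8.9, 7.8, 7.8, 6.9, 6.8, 5.3, 4, 3.5, 3.5, 3.5
The 2 values of 7.8 occupy positions 2–3 → each gets rank 2.
The 3 values of 3.5 occupy positions 8–10 → each gets rank 8.
N has value 3.5 → rank 8.

8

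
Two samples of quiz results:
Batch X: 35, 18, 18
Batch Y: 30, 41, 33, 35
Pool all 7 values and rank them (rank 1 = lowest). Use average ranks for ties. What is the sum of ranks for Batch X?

Sorted (ascending): 18, 18, 30, 33, 35, 35, 41
The 2 values of 18 occupy positions 1–2 → average rank (1+2)/2 = 1.5.
The 2 values of 35 occupy positions 5–6 → average rank (5+6)/2 = 5.5.
Batch X values → pooled ranks: 35→5.5, 18→1.5, 18→1.5
Rank sum = 5.5 + 1.5 + 1.5 = 8.5

8.5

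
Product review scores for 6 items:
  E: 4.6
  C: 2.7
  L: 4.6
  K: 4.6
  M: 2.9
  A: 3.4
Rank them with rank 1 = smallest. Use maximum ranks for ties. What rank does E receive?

Sorted (ascending): 2.7, 2.9, 3.4, 4.6, 4.6, 4.6
The 3 values of 4.6 occupy positions 4–6 → each gets rank 6.
E has value 4.6 → rank 6.

6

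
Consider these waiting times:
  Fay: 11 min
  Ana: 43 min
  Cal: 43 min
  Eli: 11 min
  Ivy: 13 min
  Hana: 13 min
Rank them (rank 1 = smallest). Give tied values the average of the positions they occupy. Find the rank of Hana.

Sorted (ascending): 11, 11, 13, 13, 43, 43
The 2 values of 11 occupy positions 1–2 → average rank (1+2)/2 = 1.5.
The 2 values of 13 occupy positions 3–4 → average rank (3+4)/2 = 3.5.
The 2 values of 43 occupy positions 5–6 → average rank (5+6)/2 = 5.5.
Hana has value 13 min → rank 3.5.

3.5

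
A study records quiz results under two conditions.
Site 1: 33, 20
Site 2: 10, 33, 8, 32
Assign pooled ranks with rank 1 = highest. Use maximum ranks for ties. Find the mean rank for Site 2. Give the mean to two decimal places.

4.00

Sorted (descending): 33, 33, 32, 20, 10, 8
The 2 values of 33 occupy positions 1–2 → each gets rank 2.
Site 2 values → pooled ranks: 10→5, 33→2, 8→6, 32→3
Mean rank = (5 + 2 + 6 + 3) / 4 = 4.00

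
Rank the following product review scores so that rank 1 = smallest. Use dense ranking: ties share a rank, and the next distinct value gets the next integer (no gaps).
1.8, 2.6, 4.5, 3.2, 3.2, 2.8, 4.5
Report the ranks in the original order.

Sorted (ascending): 1.8, 2.6, 2.8, 3.2, 3.2, 4.5, 4.5
The 2 values of 3.2 share dense rank 4.
The 2 values of 4.5 share dense rank 5.
Remaining distinct values take the next consecutive integers.

1, 2, 5, 4, 4, 3, 5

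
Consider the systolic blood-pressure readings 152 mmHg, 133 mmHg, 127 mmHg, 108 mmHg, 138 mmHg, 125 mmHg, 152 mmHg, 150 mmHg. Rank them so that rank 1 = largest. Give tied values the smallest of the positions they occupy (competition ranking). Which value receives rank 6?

127

Sorted (descending): 152, 152, 150, 138, 133, 127, 125, 108
The 2 values of 152 occupy positions 1–2 → each gets rank 1.
Rank 6 → value 127.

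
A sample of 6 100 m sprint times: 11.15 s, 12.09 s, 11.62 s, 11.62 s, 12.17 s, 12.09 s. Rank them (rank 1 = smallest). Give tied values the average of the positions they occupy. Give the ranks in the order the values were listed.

Sorted (ascending): 11.15, 11.62, 11.62, 12.09, 12.09, 12.17
The 2 values of 11.62 occupy positions 2–3 → average rank (2+3)/2 = 2.5.
The 2 values of 12.09 occupy positions 4–5 → average rank (4+5)/2 = 4.5.

1, 4.5, 2.5, 2.5, 6, 4.5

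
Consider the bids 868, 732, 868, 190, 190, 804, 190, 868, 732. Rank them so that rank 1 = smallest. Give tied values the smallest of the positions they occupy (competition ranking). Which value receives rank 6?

804

Sorted (ascending): 190, 190, 190, 732, 732, 804, 868, 868, 868
The 3 values of 190 occupy positions 1–3 → each gets rank 1.
The 2 values of 732 occupy positions 4–5 → each gets rank 4.
The 3 values of 868 occupy positions 7–9 → each gets rank 7.
Rank 6 → value 804.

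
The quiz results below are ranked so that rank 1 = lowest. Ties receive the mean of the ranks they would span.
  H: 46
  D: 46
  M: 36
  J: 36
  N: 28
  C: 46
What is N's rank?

Sorted (ascending): 28, 36, 36, 46, 46, 46
The 2 values of 36 occupy positions 2–3 → average rank (2+3)/2 = 2.5.
The 3 values of 46 occupy positions 4–6 → average rank 5.
N has value 28 → rank 1.

1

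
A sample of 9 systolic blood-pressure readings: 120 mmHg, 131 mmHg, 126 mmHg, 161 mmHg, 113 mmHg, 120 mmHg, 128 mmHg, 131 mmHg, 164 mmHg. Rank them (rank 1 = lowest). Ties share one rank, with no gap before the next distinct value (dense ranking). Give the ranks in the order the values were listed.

Sorted (ascending): 113, 120, 120, 126, 128, 131, 131, 161, 164
The 2 values of 120 share dense rank 2.
The 2 values of 131 share dense rank 5.
Remaining distinct values take the next consecutive integers.

2, 5, 3, 6, 1, 2, 4, 5, 7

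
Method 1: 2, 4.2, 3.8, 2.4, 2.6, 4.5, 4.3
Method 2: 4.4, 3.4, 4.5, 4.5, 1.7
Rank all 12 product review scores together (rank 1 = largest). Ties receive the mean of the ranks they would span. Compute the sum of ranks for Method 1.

Sorted (descending): 4.5, 4.5, 4.5, 4.4, 4.3, 4.2, 3.8, 3.4, 2.6, 2.4, 2, 1.7
The 3 values of 4.5 occupy positions 1–3 → average rank 2.
Method 1 values → pooled ranks: 2→11, 4.2→6, 3.8→7, 2.4→10, 2.6→9, 4.5→2, 4.3→5
Rank sum = 11 + 6 + 7 + 10 + 9 + 2 + 5 = 50

50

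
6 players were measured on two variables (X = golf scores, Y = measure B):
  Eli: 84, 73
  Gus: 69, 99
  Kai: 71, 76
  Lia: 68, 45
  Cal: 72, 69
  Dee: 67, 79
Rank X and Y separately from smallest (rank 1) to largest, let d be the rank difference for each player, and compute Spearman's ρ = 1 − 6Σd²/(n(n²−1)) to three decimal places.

Ranks of variable 1: 6, 3, 4, 2, 5, 1
Ranks of variable 2: 3, 6, 4, 1, 2, 5
d = r₁ − r₂: 3, -3, 0, 1, 3, -4
d²: 9, 9, 0, 1, 9, 16; Σd² = 44
ρ = 1 − 6·44/(6·35) = 1 − 264/210 = -0.257

-0.257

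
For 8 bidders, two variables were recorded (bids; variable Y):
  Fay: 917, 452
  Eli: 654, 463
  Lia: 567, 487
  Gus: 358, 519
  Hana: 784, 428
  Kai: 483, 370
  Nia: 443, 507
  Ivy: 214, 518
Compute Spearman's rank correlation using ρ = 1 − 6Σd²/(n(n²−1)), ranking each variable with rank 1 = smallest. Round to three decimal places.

Ranks of variable 1: 8, 6, 5, 2, 7, 4, 3, 1
Ranks of variable 2: 3, 4, 5, 8, 2, 1, 6, 7
d = r₁ − r₂: 5, 2, 0, -6, 5, 3, -3, -6
d²: 25, 4, 0, 36, 25, 9, 9, 36; Σd² = 144
ρ = 1 − 6·144/(8·63) = 1 − 864/504 = -0.714

-0.714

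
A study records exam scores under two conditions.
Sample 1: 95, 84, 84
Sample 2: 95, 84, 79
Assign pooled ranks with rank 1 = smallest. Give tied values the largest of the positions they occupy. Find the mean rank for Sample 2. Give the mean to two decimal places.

Sorted (ascending): 79, 84, 84, 84, 95, 95
The 3 values of 84 occupy positions 2–4 → each gets rank 4.
The 2 values of 95 occupy positions 5–6 → each gets rank 6.
Sample 2 values → pooled ranks: 95→6, 84→4, 79→1
Mean rank = (6 + 4 + 1) / 3 = 3.67

3.67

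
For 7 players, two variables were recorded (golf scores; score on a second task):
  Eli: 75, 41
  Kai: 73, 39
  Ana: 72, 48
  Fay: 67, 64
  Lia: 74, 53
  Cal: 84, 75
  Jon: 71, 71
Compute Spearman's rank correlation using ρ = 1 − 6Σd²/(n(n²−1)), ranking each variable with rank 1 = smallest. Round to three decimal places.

-0.036

Ranks of variable 1: 6, 4, 3, 1, 5, 7, 2
Ranks of variable 2: 2, 1, 3, 5, 4, 7, 6
d = r₁ − r₂: 4, 3, 0, -4, 1, 0, -4
d²: 16, 9, 0, 16, 1, 0, 16; Σd² = 58
ρ = 1 − 6·58/(7·48) = 1 − 348/336 = -0.036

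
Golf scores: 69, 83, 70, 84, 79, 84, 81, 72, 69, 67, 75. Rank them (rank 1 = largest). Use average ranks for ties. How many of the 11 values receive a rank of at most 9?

8

Sorted (descending): 84, 84, 83, 81, 79, 75, 72, 70, 69, 69, 67
The 2 values of 84 occupy positions 1–2 → average rank (1+2)/2 = 1.5.
The 2 values of 69 occupy positions 9–10 → average rank (9+10)/2 = 9.5.
Ranks ≤ 9: {1.5, 1.5, 3, 4, 5, 6, 7, 8} → 8 values.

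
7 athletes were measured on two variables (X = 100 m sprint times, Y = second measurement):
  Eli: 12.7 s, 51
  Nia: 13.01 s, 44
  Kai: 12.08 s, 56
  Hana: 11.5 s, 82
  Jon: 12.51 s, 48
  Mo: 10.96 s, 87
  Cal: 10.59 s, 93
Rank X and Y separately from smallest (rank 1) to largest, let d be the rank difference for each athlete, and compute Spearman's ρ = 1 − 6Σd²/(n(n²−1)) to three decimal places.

-0.964

Ranks of variable 1: 6, 7, 4, 3, 5, 2, 1
Ranks of variable 2: 3, 1, 4, 5, 2, 6, 7
d = r₁ − r₂: 3, 6, 0, -2, 3, -4, -6
d²: 9, 36, 0, 4, 9, 16, 36; Σd² = 110
ρ = 1 − 6·110/(7·48) = 1 − 660/336 = -0.964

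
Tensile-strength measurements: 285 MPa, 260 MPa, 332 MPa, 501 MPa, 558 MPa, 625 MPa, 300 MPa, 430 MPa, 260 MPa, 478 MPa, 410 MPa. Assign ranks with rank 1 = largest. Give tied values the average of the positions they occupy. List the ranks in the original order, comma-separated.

Sorted (descending): 625, 558, 501, 478, 430, 410, 332, 300, 285, 260, 260
The 2 values of 260 occupy positions 10–11 → average rank (10+11)/2 = 10.5.

9, 10.5, 7, 3, 2, 1, 8, 5, 10.5, 4, 6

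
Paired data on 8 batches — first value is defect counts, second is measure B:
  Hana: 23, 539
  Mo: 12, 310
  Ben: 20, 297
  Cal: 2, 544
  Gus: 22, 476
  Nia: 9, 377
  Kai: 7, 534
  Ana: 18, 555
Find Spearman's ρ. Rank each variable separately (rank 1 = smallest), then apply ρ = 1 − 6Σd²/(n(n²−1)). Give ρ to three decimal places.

-0.143

Ranks of variable 1: 8, 4, 6, 1, 7, 3, 2, 5
Ranks of variable 2: 6, 2, 1, 7, 4, 3, 5, 8
d = r₁ − r₂: 2, 2, 5, -6, 3, 0, -3, -3
d²: 4, 4, 25, 36, 9, 0, 9, 9; Σd² = 96
ρ = 1 − 6·96/(8·63) = 1 − 576/504 = -0.143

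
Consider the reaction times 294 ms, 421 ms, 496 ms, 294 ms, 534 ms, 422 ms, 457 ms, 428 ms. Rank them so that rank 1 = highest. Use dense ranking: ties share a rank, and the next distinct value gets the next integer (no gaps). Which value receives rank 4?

428

Sorted (descending): 534, 496, 457, 428, 422, 421, 294, 294
The 2 values of 294 share dense rank 7.
Remaining distinct values take the next consecutive integers.
Rank 4 → value 428.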